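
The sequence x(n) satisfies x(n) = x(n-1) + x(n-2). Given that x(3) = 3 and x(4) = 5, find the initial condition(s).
Work backwards using x(k) = x(k+2) - x(k+1):
x(2) = x(4) - x(3) = 5 - 3 = 2
x(1) = x(3) - x(2) = 3 - 2 = 1
x(0) = x(2) - x(1) = 2 - 1 = 1

x(0) = 1, x(1) = 1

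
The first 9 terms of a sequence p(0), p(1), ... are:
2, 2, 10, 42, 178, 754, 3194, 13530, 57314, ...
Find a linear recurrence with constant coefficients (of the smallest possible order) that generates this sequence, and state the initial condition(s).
Look for the lowest-order linear relation among consecutive terms.
Observation: p(n) - 4·p(n-1) - (1)·p(n-2) = 0 holds for the shown terms, and no order-1 relation p(n) = α·p(n-1) + β fits.
Check at n=3: 4·10 + (1)·2 = 42. ✓

p(n) = 4p(n-1) + p(n-2), p(0) = 2, p(1) = 2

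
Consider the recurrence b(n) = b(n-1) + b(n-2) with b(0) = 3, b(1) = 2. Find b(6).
Computing the sequence terms:
3, 2, 5, 7, 12, 19, 31

31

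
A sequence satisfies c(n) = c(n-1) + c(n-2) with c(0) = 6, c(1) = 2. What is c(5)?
Computing the sequence terms:
6, 2, 8, 10, 18, 28

28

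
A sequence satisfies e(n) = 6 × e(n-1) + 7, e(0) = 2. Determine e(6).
Computing step by step:
e(0) = 2
e(1) = 6 × 2 + 7 = 19
e(2) = 6 × 19 + 7 = 121
e(3) = 6 × 121 + 7 = 733
e(4) = 6 × 733 + 7 = 4405
e(5) = 6 × 4405 + 7 = 26437
e(6) = 6 × 26437 + 7 = 158629

158629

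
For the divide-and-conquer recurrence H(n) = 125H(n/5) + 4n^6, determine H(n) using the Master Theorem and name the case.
Master Theorem template: H(n) = a·H(n/b) + f(n).
Here: a=125, b=5, f(n)=4n^6
Compute log_b(a) = log_5(125) = 3.
f(n) = 4n^6 = Ω(n^(3+ε)) with ε = 3, and the regularity condition holds (a·f(n/b) = (a/b^6)·f(n) with a/b^6 = 5^-3 < 1). Case 3: H(n) = Θ(f(n)) = Θ(n^6).

Case 3: H(n) = Θ(n^6)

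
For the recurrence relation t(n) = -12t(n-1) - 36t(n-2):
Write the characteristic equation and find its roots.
Substitute t(n) = rⁿ and divide through by rⁿ⁻²: r² + 12r + 36 = 0
Factor: (r + 6)² = 0, so r = -6 (double root).
General solution: t(n) = (A + Bn)·(-6)ⁿ

Characteristic: r² + 12r + 36 = 0, Roots: r = -6 (double root)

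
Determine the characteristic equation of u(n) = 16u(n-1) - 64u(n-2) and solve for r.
Substitute u(n) = rⁿ and divide through by rⁿ⁻²: r² - 16r + 64 = 0
Factor: (r - 8)² = 0, so r = 8 (double root).
General solution: u(n) = (A + Bn)·8ⁿ

Characteristic: r² - 16r + 64 = 0, Roots: r = 8 (double root)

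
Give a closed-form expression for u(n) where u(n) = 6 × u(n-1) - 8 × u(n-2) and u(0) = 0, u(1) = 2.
Recurrence: u(n) = 6 × u(n-1) - 8 × u(n-2), initial: u(0) = 0, u(1) = 2.
Characteristic equation: r² - 6r + 8 = 0, which factors as (r - 4)(r - 2) = 0, so r = 4, 2. General solution u(n) = A·4ⁿ + B·2ⁿ. From u(0) = 0: A + B = 0. From u(1) = 2: 4A + 2B = 2. Solving gives A = 1, B = -1.

u(n) = 4ⁿ - 2ⁿ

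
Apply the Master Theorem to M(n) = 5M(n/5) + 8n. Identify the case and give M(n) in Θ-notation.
Master Theorem template: M(n) = a·M(n/b) + f(n).
Here: a=5, b=5, f(n)=8n
Compute log_b(a) = log_5(5) = 1.
f(n) = 8n = Θ(n). Case 2: M(n) = Θ(n log n).

Case 2: M(n) = Θ(n log n)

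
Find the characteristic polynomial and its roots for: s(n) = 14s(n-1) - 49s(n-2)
Substitute s(n) = rⁿ and divide through by rⁿ⁻²: r² - 14r + 49 = 0
Factor: (r - 7)² = 0, so r = 7 (double root).
General solution: s(n) = (A + Bn)·7ⁿ

Characteristic: r² - 14r + 49 = 0, Roots: r = 7 (double root)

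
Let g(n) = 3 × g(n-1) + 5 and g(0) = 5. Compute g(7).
Computing step by step:
g(0) = 5
g(1) = 3 × 5 + 5 = 20
g(2) = 3 × 20 + 5 = 65
g(3) = 3 × 65 + 5 = 200
g(4) = 3 × 200 + 5 = 605
g(5) = 3 × 605 + 5 = 1820
g(6) = 3 × 1820 + 5 = 5465
g(7) = 3 × 5465 + 5 = 16400

16400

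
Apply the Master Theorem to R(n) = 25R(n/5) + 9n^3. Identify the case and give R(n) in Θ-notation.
Master Theorem template: R(n) = a·R(n/b) + f(n).
Here: a=25, b=5, f(n)=9n^3
Compute log_b(a) = log_5(25) = 2.
f(n) = 9n^3 = Ω(n^(2+ε)) with ε = 1, and the regularity condition holds (a·f(n/b) = (a/b^3)·f(n) with a/b^3 = 5^-1 < 1). Case 3: R(n) = Θ(f(n)) = Θ(n^3).

Case 3: R(n) = Θ(n^3)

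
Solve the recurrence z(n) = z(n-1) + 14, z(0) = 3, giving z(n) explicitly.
Recurrence: z(n) = z(n-1) + 14, initial: z(0) = 3.
Each step adds 14, so z(n) = z(0) + 14n = 14n + 3.

z(n) = 14n + 3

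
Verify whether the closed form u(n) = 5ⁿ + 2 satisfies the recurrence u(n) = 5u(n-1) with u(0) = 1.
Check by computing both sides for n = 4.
From the recurrence with u(0) = 1:
  u(0) = 1, u(1) = 5, u(2) = 25, u(3) = 125, u(4) = 625
  so the recurrence gives u(4) = 625.
From the proposed closed form u(n) = 5ⁿ + 2:
  u(4) = 627.
The recurrence gives 625 but the closed form gives 627, so the closed form does not satisfy the recurrence.

No, the closed form is incorrect.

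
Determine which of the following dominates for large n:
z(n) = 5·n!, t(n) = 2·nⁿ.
Comparing growth rates:
Growth-rate hierarchy: log n ≺ any polynomial ≺ any exponential cⁿ (c>1) ≺ n! ≺ nⁿ.
super-exponential nⁿ dominates factorial asymptotically.

t(n) grows faster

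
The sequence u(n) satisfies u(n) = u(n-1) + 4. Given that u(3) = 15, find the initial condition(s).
u(3) = u(0) + 3·4, so u(0) = 15 - 12 = 3.

u(0) = 3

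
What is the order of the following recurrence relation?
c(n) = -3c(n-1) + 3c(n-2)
The order is the largest lag k for which c(n-k) appears. Here the deepest term is c(n-2), so the order is 2.

Order 2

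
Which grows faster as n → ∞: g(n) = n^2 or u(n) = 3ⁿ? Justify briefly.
Comparing growth rates:
Growth-rate hierarchy: log n ≺ any polynomial ≺ any exponential cⁿ (c>1) ≺ n! ≺ nⁿ.
exponential base 3 dominates polynomial degree 2 asymptotically.

u(n) grows faster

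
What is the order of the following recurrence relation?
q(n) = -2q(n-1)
The order is the largest lag k for which q(n-k) appears. Here the deepest term is q(n-1), so the order is 1.

Order 1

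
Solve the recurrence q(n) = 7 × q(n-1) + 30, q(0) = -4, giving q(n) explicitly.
Recurrence: q(n) = 7 × q(n-1) + 30, initial: q(0) = -4.
Try q(n) = A·7ⁿ + C. Substituting: A·7ⁿ + C = 7(A·7ⁿ⁻¹ + C) + 30 = A·7ⁿ + 7C + 30, so C = 7C + 30, giving C = -5. Then q(0) = A - 5 = -4 gives A = 1.

q(n) = 7ⁿ - 5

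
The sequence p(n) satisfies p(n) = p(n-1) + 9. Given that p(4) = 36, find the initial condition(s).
p(4) = p(0) + 4·9, so p(0) = 36 - 36 = 0.

p(0) = 0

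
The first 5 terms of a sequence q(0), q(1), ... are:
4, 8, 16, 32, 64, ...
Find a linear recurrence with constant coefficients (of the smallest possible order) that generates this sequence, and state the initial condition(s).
Look for the lowest-order linear relation among consecutive terms.
Observation: each term is 2× the previous.
Check at n=2: 2·8 = 16. ✓

q(n) = 2 × q(n-1), q(0) = 4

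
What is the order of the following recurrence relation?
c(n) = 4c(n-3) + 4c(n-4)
The order is the largest lag k for which c(n-k) appears. Here the deepest term is c(n-4), so the order is 4.

Order 4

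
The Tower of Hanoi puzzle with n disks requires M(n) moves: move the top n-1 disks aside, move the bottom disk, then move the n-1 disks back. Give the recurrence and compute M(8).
Moving n disks = move the top n-1 disks aside (M(n-1) moves) + move the largest disk (1 move) + move the n-1 disks back on top (M(n-1) moves), so M(n) = 2M(n-1) + 1, with M(1) = 1 (a single disk takes one move).
First terms: 1, 3, 7, 15, 31, 63, … — each is one less than a power of 2. Indeed M(n) + 1 = 2(M(n-1) + 1) with M(1) + 1 = 2, so M(n) + 1 = 2ⁿ and M(n) = 2ⁿ - 1.
Hence M(8) = 2^8 - 1 = 256 - 1 = 255.

M(n) = 2M(n-1) + 1, M(1) = 1; M(8) = 255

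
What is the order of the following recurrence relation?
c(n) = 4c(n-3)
The order is the largest lag k for which c(n-k) appears. Here the deepest term is c(n-3), so the order is 3.

Order 3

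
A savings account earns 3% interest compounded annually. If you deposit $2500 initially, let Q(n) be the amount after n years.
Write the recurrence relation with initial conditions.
Each year the balance grows by 3%, i.e. is multiplied by 1 + 3/100 = 1.03, so Q(n) = 1.03 × Q(n-1). The initial deposit gives Q(0) = 2500.
Unrolling gives the closed form Q(n) = 2500 × (1.03)ⁿ.

Q(n) = 1.03 × Q(n-1), Q(0) = 2500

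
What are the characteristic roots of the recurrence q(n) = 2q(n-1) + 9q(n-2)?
Substitute q(n) = rⁿ and divide through by rⁿ⁻²: r² - 2r - 9 = 0
Discriminant: 2² + 4·9 = 40, not a perfect square, so by the quadratic formula r = (2 ± √40)/2.
General solution: q(n) = A·r₁ⁿ + B·r₂ⁿ where r₁,r₂ = (2 ± √40)/2

Characteristic: r² - 2r - 9 = 0, Roots: r = (2 ± √40)/2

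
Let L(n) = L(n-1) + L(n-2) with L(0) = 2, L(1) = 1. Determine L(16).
Computing the sequence terms:
2, 1, 3, 4, 7, 11, 18, 29, 47, 76, 123, 199, 322, 521, 843, 1364, 2207

2207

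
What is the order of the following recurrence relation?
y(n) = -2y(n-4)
The order is the largest lag k for which y(n-k) appears. Here the deepest term is y(n-4), so the order is 4.

Order 4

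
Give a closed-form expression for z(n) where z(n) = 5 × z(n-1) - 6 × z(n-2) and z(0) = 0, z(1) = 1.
Recurrence: z(n) = 5 × z(n-1) - 6 × z(n-2), initial: z(0) = 0, z(1) = 1.
Characteristic equation: r² - 5r + 6 = 0, which factors as (r - 3)(r - 2) = 0, so r = 3, 2. General solution z(n) = A·3ⁿ + B·2ⁿ. From z(0) = 0: A + B = 0. From z(1) = 1: 3A + 2B = 1. Solving gives A = 1, B = -1.

z(n) = 3ⁿ - 2ⁿ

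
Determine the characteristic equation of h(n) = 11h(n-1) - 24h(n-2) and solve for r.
Substitute h(n) = rⁿ and divide through by rⁿ⁻²: r² - 11r + 24 = 0
Factor: (r - 8)(r - 3) = 0, so r = 8, 3.
General solution: h(n) = A·8ⁿ + B·3ⁿ

Characteristic: r² - 11r + 24 = 0, Roots: r = 8, 3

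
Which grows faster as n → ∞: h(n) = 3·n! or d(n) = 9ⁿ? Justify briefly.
Comparing growth rates:
Growth-rate hierarchy: log n ≺ any polynomial ≺ any exponential cⁿ (c>1) ≺ n! ≺ nⁿ.
factorial dominates exponential base 9 asymptotically.

h(n) grows faster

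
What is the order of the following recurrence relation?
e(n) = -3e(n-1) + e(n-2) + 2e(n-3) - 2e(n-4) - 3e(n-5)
The order is the largest lag k for which e(n-k) appears. Here the deepest term is e(n-5), so the order is 5.

Order 5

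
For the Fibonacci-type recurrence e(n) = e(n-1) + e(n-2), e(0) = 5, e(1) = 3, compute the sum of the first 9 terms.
Computing the sequence terms: 5, 3, 8, 11, 19, 30, 49, 79, 128
Adding these values together:

332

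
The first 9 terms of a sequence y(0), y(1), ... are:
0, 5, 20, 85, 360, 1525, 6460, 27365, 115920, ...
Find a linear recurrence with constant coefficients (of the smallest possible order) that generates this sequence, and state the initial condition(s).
Look for the lowest-order linear relation among consecutive terms.
Observation: y(n) - 4·y(n-1) - (1)·y(n-2) = 0 holds for the shown terms, and no order-1 relation y(n) = α·y(n-1) + β fits.
Check at n=3: 4·20 + (1)·5 = 85. ✓

y(n) = 4y(n-1) + y(n-2), y(0) = 0, y(1) = 5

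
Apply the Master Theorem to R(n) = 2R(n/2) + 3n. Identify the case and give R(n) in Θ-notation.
Master Theorem template: R(n) = a·R(n/b) + f(n).
Here: a=2, b=2, f(n)=3n
Compute log_b(a) = log_2(2) = 1.
f(n) = 3n = Θ(n). Case 2: R(n) = Θ(n log n).

Case 2: R(n) = Θ(n log n)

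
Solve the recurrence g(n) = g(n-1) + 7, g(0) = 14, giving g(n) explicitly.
Recurrence: g(n) = g(n-1) + 7, initial: g(0) = 14.
Each step adds 7, so g(n) = g(0) + 7n = 7n + 14.

g(n) = 7n + 14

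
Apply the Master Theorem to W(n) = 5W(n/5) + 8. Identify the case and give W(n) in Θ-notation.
Master Theorem template: W(n) = a·W(n/b) + f(n).
Here: a=5, b=5, f(n)=8
Compute log_b(a) = log_5(5) = 1.
f(n) = 8 = O(n^(1-ε)) with ε = 1. Case 1: W(n) = Θ(n^log_b(a)) = Θ(n).

Case 1: W(n) = Θ(n)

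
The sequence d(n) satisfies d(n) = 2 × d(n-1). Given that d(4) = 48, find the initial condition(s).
In general d(n) = 2ⁿ · d(0). At n = 4: d(0) = d(4) / 2^4 = 48 / 16 = 3.

d(0) = 3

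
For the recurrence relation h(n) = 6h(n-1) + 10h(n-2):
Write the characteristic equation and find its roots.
Substitute h(n) = rⁿ and divide through by rⁿ⁻²: r² - 6r - 10 = 0
Discriminant: 6² + 4·10 = 76, not a perfect square, so by the quadratic formula r = (6 ± √76)/2.
General solution: h(n) = A·r₁ⁿ + B·r₂ⁿ where r₁,r₂ = (6 ± √76)/2

Characteristic: r² - 6r - 10 = 0, Roots: r = (6 ± √76)/2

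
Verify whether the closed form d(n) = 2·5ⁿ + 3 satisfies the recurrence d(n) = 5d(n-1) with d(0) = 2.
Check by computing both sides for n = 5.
From the recurrence with d(0) = 2:
  d(0) = 2, d(1) = 10, d(2) = 50, d(3) = 250, d(4) = 1250, d(5) = 6250
  so the recurrence gives d(5) = 6250.
From the proposed closed form d(n) = 2·5ⁿ + 3:
  d(5) = 6253.
The recurrence gives 6250 but the closed form gives 6253, so the closed form does not satisfy the recurrence.

No, the closed form is incorrect.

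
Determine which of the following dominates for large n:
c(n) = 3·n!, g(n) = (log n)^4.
Comparing growth rates:
Growth-rate hierarchy: log n ≺ any polynomial ≺ any exponential cⁿ (c>1) ≺ n! ≺ nⁿ.
factorial dominates polylogarithmic (log n)^4 asymptotically.

c(n) grows faster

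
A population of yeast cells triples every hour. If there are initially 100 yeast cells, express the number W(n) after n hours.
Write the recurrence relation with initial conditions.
Each hour multiplies the count by 3, so the count after n hours depends only on the count after n-1 hours: W(n) = 3 × W(n-1). The starting count gives W(0) = 100.
Unrolling n times gives the closed form W(n) = 100 × 3ⁿ.

W(n) = 3 × W(n-1), W(0) = 100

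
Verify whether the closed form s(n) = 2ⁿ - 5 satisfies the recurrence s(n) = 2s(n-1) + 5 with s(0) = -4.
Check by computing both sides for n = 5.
From the recurrence with s(0) = -4:
  s(0) = -4, s(1) = -3, s(2) = -1, s(3) = 3, s(4) = 11, s(5) = 27
  so the recurrence gives s(5) = 27.
From the proposed closed form s(n) = 2ⁿ - 5:
  s(5) = 27.
Both sides give 27 at n = 5, and the initial condition(s) match, so the closed form is consistent.

Yes, the closed form is correct.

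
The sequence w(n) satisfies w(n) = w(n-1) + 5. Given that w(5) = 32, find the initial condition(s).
w(5) = w(0) + 5·5, so w(0) = 32 - 25 = 7.

w(0) = 7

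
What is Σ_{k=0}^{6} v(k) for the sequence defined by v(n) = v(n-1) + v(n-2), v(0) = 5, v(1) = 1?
Computing the sequence terms: 5, 1, 6, 7, 13, 20, 33
Adding these values together:

85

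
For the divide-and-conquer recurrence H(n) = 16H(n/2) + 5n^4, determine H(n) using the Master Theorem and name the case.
Master Theorem template: H(n) = a·H(n/b) + f(n).
Here: a=16, b=2, f(n)=5n^4
Compute log_b(a) = log_2(16) = 4.
f(n) = 5n^4 = Θ(n^4). Case 2: H(n) = Θ(n^4 log n).

Case 2: H(n) = Θ(n^4 log n)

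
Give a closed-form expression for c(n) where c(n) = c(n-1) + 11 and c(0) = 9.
Recurrence: c(n) = c(n-1) + 11, initial: c(0) = 9.
Each step adds 11, so c(n) = c(0) + 11n = 11n + 9.

c(n) = 11n + 9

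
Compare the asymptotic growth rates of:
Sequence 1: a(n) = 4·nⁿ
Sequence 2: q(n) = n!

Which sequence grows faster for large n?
Comparing growth rates:
Growth-rate hierarchy: log n ≺ any polynomial ≺ any exponential cⁿ (c>1) ≺ n! ≺ nⁿ.
super-exponential nⁿ dominates factorial asymptotically.

a(n) grows faster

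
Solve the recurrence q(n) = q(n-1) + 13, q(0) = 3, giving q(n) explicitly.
Recurrence: q(n) = q(n-1) + 13, initial: q(0) = 3.
Each step adds 13, so q(n) = q(0) + 13n = 13n + 3.

q(n) = 13n + 3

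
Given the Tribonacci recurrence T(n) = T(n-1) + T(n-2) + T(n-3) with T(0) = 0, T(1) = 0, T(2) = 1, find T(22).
Computing the sequence terms:
0, 0, 1, 1, 2, 4, 7, 13, 24, 44, 81, 149, 274, 504, 927, 1705, 3136, 5768, 10609, 19513, 35890, 66012, 121415

121415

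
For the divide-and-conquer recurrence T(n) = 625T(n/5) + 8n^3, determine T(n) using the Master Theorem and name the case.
Master Theorem template: T(n) = a·T(n/b) + f(n).
Here: a=625, b=5, f(n)=8n^3
Compute log_b(a) = log_5(625) = 4.
f(n) = 8n^3 = O(n^(4-ε)) with ε = 1. Case 1: T(n) = Θ(n^log_b(a)) = Θ(n^4).

Case 1: T(n) = Θ(n^4)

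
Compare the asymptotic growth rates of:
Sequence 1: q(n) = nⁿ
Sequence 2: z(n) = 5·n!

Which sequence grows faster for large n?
Comparing growth rates:
Growth-rate hierarchy: log n ≺ any polynomial ≺ any exponential cⁿ (c>1) ≺ n! ≺ nⁿ.
super-exponential nⁿ dominates factorial asymptotically.

q(n) grows faster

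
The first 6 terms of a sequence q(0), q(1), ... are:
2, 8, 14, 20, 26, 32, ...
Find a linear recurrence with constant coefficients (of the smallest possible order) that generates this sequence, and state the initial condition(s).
Look for the lowest-order linear relation among consecutive terms.
Observation: consecutive differences are constant (= 6).
Check at n=2: 1·8 + 6 = 14. ✓

q(n) = q(n-1) + 6, q(0) = 2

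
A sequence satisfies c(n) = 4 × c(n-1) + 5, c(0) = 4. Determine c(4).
Computing step by step:
c(0) = 4
c(1) = 4 × 4 + 5 = 21
c(2) = 4 × 21 + 5 = 89
c(3) = 4 × 89 + 5 = 361
c(4) = 4 × 361 + 5 = 1449

1449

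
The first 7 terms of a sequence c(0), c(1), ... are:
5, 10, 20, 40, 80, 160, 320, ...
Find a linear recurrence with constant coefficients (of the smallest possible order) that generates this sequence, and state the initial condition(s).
Look for the lowest-order linear relation among consecutive terms.
Observation: each term is 2× the previous.
Check at n=2: 2·10 = 20. ✓

c(n) = 2 × c(n-1), c(0) = 5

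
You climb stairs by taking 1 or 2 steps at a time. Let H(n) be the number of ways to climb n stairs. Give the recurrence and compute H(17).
Condition on the size of the last step (1 to 2): before it there were n-1, …, n-2 stairs climbed, and these cases are disjoint, so H(n) = H(n-1) + H(n-2) (Fibonacci-type sequence).
Initial conditions by direct count (compositions of i into parts ≤ 2): H(1) = 1; H(2) = 2.
Iterating the recurrence: H(3) = 3, H(4) = 5, H(5) = 8, H(6) = 13, H(7) = 21, H(8) = 34, H(9) = 55, H(10) = 89, H(11) = 144, H(12) = 233, H(13) = 377, H(14) = 610, H(15) = 987, H(16) = 1597, H(17) = 2584.

H(n) = H(n-1) + H(n-2), H(1) = 1, H(2) = 2; H(17) = 2584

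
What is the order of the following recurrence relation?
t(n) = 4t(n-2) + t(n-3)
The order is the largest lag k for which t(n-k) appears. Here the deepest term is t(n-3), so the order is 3.

Order 3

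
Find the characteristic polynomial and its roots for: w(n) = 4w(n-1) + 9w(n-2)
Substitute w(n) = rⁿ and divide through by rⁿ⁻²: r² - 4r - 9 = 0
Discriminant: 4² + 4·9 = 52, not a perfect square, so by the quadratic formula r = (4 ± √52)/2.
General solution: w(n) = A·r₁ⁿ + B·r₂ⁿ where r₁,r₂ = (4 ± √52)/2

Characteristic: r² - 4r - 9 = 0, Roots: r = (4 ± √52)/2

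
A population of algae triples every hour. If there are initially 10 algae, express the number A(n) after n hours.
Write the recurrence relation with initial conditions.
Each hour multiplies the count by 3, so the count after n hours depends only on the count after n-1 hours: A(n) = 3 × A(n-1). The starting count gives A(0) = 10.
Unrolling n times gives the closed form A(n) = 10 × 3ⁿ.

A(n) = 3 × A(n-1), A(0) = 10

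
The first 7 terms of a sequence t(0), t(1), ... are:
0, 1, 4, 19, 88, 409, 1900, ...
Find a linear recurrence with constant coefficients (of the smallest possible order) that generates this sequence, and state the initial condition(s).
Look for the lowest-order linear relation among consecutive terms.
Observation: t(n) - 4·t(n-1) - (3)·t(n-2) = 0 holds for the shown terms, and no order-1 relation t(n) = α·t(n-1) + β fits.
Check at n=3: 4·4 + (3)·1 = 19. ✓

t(n) = 4t(n-1) + 3t(n-2), t(0) = 0, t(1) = 1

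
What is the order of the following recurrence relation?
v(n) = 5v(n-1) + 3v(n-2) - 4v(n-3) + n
The order is the largest lag k for which v(n-k) appears. Here the deepest term is v(n-3) (the n term is non-homogeneous and does not affect the order), so the order is 3.

Order 3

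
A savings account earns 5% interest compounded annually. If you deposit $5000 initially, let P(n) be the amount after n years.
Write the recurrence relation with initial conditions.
Each year the balance grows by 5%, i.e. is multiplied by 1 + 5/100 = 1.05, so P(n) = 1.05 × P(n-1). The initial deposit gives P(0) = 5000.
Unrolling gives the closed form P(n) = 5000 × (1.05)ⁿ.

P(n) = 1.05 × P(n-1), P(0) = 5000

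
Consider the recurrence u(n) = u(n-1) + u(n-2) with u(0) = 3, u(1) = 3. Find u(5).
Computing the sequence terms:
3, 3, 6, 9, 15, 24

24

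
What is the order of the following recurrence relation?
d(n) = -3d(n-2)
The order is the largest lag k for which d(n-k) appears. Here the deepest term is d(n-2), so the order is 2.

Order 2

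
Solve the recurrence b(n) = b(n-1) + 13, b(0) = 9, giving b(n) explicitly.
Recurrence: b(n) = b(n-1) + 13, initial: b(0) = 9.
Each step adds 13, so b(n) = b(0) + 13n = 13n + 9.

b(n) = 13n + 9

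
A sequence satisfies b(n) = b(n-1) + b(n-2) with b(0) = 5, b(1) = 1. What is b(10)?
Computing the sequence terms:
5, 1, 6, 7, 13, 20, 33, 53, 86, 139, 225

225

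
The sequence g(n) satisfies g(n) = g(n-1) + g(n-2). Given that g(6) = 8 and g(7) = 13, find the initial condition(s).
Work backwards using g(k) = g(k+2) - g(k+1):
g(5) = g(7) - g(6) = 13 - 8 = 5
g(4) = g(6) - g(5) = 8 - 5 = 3
g(3) = g(5) - g(4) = 5 - 3 = 2
g(2) = g(4) - g(3) = 3 - 2 = 1
g(1) = g(3) - g(2) = 2 - 1 = 1
g(0) = g(2) - g(1) = 1 - 1 = 0

g(0) = 0, g(1) = 1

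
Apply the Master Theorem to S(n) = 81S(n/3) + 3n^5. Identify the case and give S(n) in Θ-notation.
Master Theorem template: S(n) = a·S(n/b) + f(n).
Here: a=81, b=3, f(n)=3n^5
Compute log_b(a) = log_3(81) = 4.
f(n) = 3n^5 = Ω(n^(4+ε)) with ε = 1, and the regularity condition holds (a·f(n/b) = (a/b^5)·f(n) with a/b^5 = 3^-1 < 1). Case 3: S(n) = Θ(f(n)) = Θ(n^5).

Case 3: S(n) = Θ(n^5)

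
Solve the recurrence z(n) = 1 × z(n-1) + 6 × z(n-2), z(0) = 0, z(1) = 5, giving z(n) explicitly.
Recurrence: z(n) = 1 × z(n-1) + 6 × z(n-2), initial: z(0) = 0, z(1) = 5.
Characteristic equation: r² - 1r - 6 = 0, which factors as (r - 3)(r + 2) = 0, so r = 3, -2. General solution z(n) = A·3ⁿ + B·(-2)ⁿ. From z(0) = 0: A + B = 0. From z(1) = 5: 3A - 2B = 5. Solving gives A = 1, B = -1.

z(n) = 3ⁿ - (-2)ⁿ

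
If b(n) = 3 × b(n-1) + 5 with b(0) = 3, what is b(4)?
Computing step by step:
b(0) = 3
b(1) = 3 × 3 + 5 = 14
b(2) = 3 × 14 + 5 = 47
b(3) = 3 × 47 + 5 = 146
b(4) = 3 × 146 + 5 = 443

443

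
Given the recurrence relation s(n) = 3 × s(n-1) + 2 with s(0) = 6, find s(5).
Computing step by step:
s(0) = 6
s(1) = 3 × 6 + 2 = 20
s(2) = 3 × 20 + 2 = 62
s(3) = 3 × 62 + 2 = 188
s(4) = 3 × 188 + 2 = 566
s(5) = 3 × 566 + 2 = 1700

1700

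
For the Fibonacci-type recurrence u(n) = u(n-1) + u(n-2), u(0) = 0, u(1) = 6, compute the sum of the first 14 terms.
Computing the sequence terms: 0, 6, 6, 12, 18, 30, 48, 78, 126, 204, 330, 534, 864, 1398
Adding these values together:

3654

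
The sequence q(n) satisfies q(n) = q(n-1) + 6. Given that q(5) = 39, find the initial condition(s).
q(5) = q(0) + 5·6, so q(0) = 39 - 30 = 9.

q(0) = 9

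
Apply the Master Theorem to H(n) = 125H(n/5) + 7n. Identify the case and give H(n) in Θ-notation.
Master Theorem template: H(n) = a·H(n/b) + f(n).
Here: a=125, b=5, f(n)=7n
Compute log_b(a) = log_5(125) = 3.
f(n) = 7n = O(n^(3-ε)) with ε = 2. Case 1: H(n) = Θ(n^log_b(a)) = Θ(n^3).

Case 1: H(n) = Θ(n^3)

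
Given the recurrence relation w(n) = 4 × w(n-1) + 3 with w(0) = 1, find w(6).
Computing step by step:
w(0) = 1
w(1) = 4 × 1 + 3 = 7
w(2) = 4 × 7 + 3 = 31
w(3) = 4 × 31 + 3 = 127
w(4) = 4 × 127 + 3 = 511
w(5) = 4 × 511 + 3 = 2047
w(6) = 4 × 2047 + 3 = 8191

8191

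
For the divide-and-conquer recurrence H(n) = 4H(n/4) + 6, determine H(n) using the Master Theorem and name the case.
Master Theorem template: H(n) = a·H(n/b) + f(n).
Here: a=4, b=4, f(n)=6
Compute log_b(a) = log_4(4) = 1.
f(n) = 6 = O(n^(1-ε)) with ε = 1. Case 1: H(n) = Θ(n^log_b(a)) = Θ(n).

Case 1: H(n) = Θ(n)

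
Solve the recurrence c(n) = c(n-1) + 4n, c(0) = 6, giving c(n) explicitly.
Recurrence: c(n) = c(n-1) + 4n, initial: c(0) = 6.
Telescoping: c(n) = c(0) + 4·Σᵢ₌₁ⁿ i = 6 + 4·n(n+1)/2.

c(n) = 4·n(n+1)/2 + 6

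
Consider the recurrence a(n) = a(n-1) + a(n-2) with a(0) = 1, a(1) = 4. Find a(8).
Computing the sequence terms:
1, 4, 5, 9, 14, 23, 37, 60, 97

97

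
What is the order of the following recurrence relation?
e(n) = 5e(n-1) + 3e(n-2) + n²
The order is the largest lag k for which e(n-k) appears. Here the deepest term is e(n-2) (the n² term is non-homogeneous and does not affect the order), so the order is 2.

Order 2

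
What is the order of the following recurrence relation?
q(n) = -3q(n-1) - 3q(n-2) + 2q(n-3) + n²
The order is the largest lag k for which q(n-k) appears. Here the deepest term is q(n-3) (the n² term is non-homogeneous and does not affect the order), so the order is 3.

Order 3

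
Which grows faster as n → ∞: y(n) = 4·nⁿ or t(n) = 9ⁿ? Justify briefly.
Comparing growth rates:
Growth-rate hierarchy: log n ≺ any polynomial ≺ any exponential cⁿ (c>1) ≺ n! ≺ nⁿ.
super-exponential nⁿ dominates exponential base 9 asymptotically.

y(n) grows faster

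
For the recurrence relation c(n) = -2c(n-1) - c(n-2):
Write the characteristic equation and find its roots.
Substitute c(n) = rⁿ and divide through by rⁿ⁻²: r² + 2r + 1 = 0
Factor: (r + 1)² = 0, so r = -1 (double root).
General solution: c(n) = (A + Bn)·(-1)ⁿ

Characteristic: r² + 2r + 1 = 0, Roots: r = -1 (double root)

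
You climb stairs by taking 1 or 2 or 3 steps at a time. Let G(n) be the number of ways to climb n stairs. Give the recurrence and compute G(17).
Condition on the size of the last step (1 to 3): before it there were n-1, …, n-3 stairs climbed, and these cases are disjoint, so G(n) = G(n-1) + G(n-2) + G(n-3) (order-3 linear recurrence).
Initial conditions by direct count (compositions of i into parts ≤ 3): G(1) = 1; G(2) = 2; G(3) = 4.
Iterating the recurrence: G(4) = 7, G(5) = 13, G(6) = 24, G(7) = 44, G(8) = 81, G(9) = 149, G(10) = 274, G(11) = 504, G(12) = 927, G(13) = 1705, G(14) = 3136, G(15) = 5768, G(16) = 10609, G(17) = 19513.

G(n) = G(n-1) + G(n-2) + G(n-3), G(1) = 1, G(2) = 2, G(3) = 4; G(17) = 19513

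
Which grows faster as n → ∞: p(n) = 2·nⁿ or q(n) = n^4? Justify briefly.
Comparing growth rates:
Growth-rate hierarchy: log n ≺ any polynomial ≺ any exponential cⁿ (c>1) ≺ n! ≺ nⁿ.
super-exponential nⁿ dominates polynomial degree 4 asymptotically.

p(n) grows faster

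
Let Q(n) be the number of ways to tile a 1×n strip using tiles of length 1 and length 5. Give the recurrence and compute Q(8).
Condition on the last tile: it has length 1 (leaving a 1×(n-1) strip) or length 5 (leaving a 1×(n-5) strip), so Q(n) = Q(n-1) + Q(n-5) (order-5 linear recurrence).
For 0 ≤ i < 5 only unit tiles fit, so Q(i) = 1.
Iterating the recurrence: Q(5) = 2, Q(6) = 3, Q(7) = 4, Q(8) = 5.

Q(n) = Q(n-1) + Q(n-5), with Q(i) = 1 for 0 ≤ i < 5; Q(8) = 5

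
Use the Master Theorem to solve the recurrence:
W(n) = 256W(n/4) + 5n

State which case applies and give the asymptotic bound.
Master Theorem template: W(n) = a·W(n/b) + f(n).
Here: a=256, b=4, f(n)=5n
Compute log_b(a) = log_4(256) = 4.
f(n) = 5n = O(n^(4-ε)) with ε = 3. Case 1: W(n) = Θ(n^log_b(a)) = Θ(n^4).

Case 1: W(n) = Θ(n^4)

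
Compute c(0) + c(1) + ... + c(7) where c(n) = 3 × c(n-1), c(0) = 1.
Computing the sequence terms: 1, 3, 9, 27, 81, 243, 729, 2187
Adding these values together:

3280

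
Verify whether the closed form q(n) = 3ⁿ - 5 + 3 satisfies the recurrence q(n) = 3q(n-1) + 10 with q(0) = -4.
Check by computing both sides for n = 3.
From the recurrence with q(0) = -4:
  q(0) = -4, q(1) = -2, q(2) = 4, q(3) = 22
  so the recurrence gives q(3) = 22.
From the proposed closed form q(n) = 3ⁿ - 5 + 3:
  q(3) = 25.
The recurrence gives 22 but the closed form gives 25, so the closed form does not satisfy the recurrence.

No, the closed form is incorrect.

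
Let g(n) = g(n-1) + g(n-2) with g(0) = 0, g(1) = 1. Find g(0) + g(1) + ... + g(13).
Computing the sequence terms: 0, 1, 1, 2, 3, 5, 8, 13, 21, 34, 55, 89, 144, 233
Adding these values together:

609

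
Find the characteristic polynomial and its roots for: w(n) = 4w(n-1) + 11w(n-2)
Substitute w(n) = rⁿ and divide through by rⁿ⁻²: r² - 4r - 11 = 0
Discriminant: 4² + 4·11 = 60, not a perfect square, so by the quadratic formula r = (4 ± √60)/2.
General solution: w(n) = A·r₁ⁿ + B·r₂ⁿ where r₁,r₂ = (4 ± √60)/2

Characteristic: r² - 4r - 11 = 0, Roots: r = (4 ± √60)/2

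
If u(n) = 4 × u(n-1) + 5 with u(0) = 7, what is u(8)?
Computing step by step:
u(0) = 7
u(1) = 4 × 7 + 5 = 33
u(2) = 4 × 33 + 5 = 137
u(3) = 4 × 137 + 5 = 553
u(4) = 4 × 553 + 5 = 2217
u(5) = 4 × 2217 + 5 = 8873
u(6) = 4 × 8873 + 5 = 35497
u(7) = 4 × 35497 + 5 = 141993
u(8) = 4 × 141993 + 5 = 567977

567977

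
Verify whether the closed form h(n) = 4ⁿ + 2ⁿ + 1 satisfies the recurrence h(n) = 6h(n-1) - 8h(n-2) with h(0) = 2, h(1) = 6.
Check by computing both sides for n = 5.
From the recurrence with h(0) = 2, h(1) = 6:
  h(0) = 2, h(1) = 6, h(2) = 20, h(3) = 72, h(4) = 272, h(5) = 1056
  so the recurrence gives h(5) = 1056.
From the proposed closed form h(n) = 4ⁿ + 2ⁿ + 1:
  h(5) = 1057.
The recurrence gives 1056 but the closed form gives 1057, so the closed form does not satisfy the recurrence.

No, the closed form is incorrect.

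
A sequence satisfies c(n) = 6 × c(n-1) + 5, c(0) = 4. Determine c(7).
Computing step by step:
c(0) = 4
c(1) = 6 × 4 + 5 = 29
c(2) = 6 × 29 + 5 = 179
c(3) = 6 × 179 + 5 = 1079
c(4) = 6 × 1079 + 5 = 6479
c(5) = 6 × 6479 + 5 = 38879
c(6) = 6 × 38879 + 5 = 233279
c(7) = 6 × 233279 + 5 = 1399679

1399679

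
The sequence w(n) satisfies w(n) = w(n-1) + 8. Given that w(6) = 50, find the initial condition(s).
w(6) = w(0) + 6·8, so w(0) = 50 - 48 = 2.

w(0) = 2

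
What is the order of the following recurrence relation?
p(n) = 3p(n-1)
The order is the largest lag k for which p(n-k) appears. Here the deepest term is p(n-1), so the order is 1.

Order 1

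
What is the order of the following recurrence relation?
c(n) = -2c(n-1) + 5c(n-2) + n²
The order is the largest lag k for which c(n-k) appears. Here the deepest term is c(n-2) (the n² term is non-homogeneous and does not affect the order), so the order is 2.

Order 2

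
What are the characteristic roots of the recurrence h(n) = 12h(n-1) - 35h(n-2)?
Substitute h(n) = rⁿ and divide through by rⁿ⁻²: r² - 12r + 35 = 0
Factor: (r - 7)(r - 5) = 0, so r = 7, 5.
General solution: h(n) = A·7ⁿ + B·5ⁿ

Characteristic: r² - 12r + 35 = 0, Roots: r = 7, 5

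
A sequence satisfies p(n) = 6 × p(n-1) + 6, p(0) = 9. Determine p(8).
Computing step by step:
p(0) = 9
p(1) = 6 × 9 + 6 = 60
p(2) = 6 × 60 + 6 = 366
p(3) = 6 × 366 + 6 = 2202
p(4) = 6 × 2202 + 6 = 13218
p(5) = 6 × 13218 + 6 = 79314
p(6) = 6 × 79314 + 6 = 475890
p(7) = 6 × 475890 + 6 = 2855346
p(8) = 6 × 2855346 + 6 = 17132082

17132082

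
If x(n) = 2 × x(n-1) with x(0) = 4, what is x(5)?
Computing step by step:
x(0) = 4
x(1) = 2 × 4 = 8
x(2) = 2 × 8 = 16
x(3) = 2 × 16 = 32
x(4) = 2 × 32 = 64
x(5) = 2 × 64 = 128

128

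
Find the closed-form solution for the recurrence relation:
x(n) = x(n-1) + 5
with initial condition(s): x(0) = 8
Recurrence: x(n) = x(n-1) + 5, initial: x(0) = 8.
Each step adds 5, so x(n) = x(0) + 5n = 5n + 8.

x(n) = 5n + 8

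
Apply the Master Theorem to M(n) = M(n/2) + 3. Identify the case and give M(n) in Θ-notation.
Master Theorem template: M(n) = a·M(n/b) + f(n).
Here: a=1, b=2, f(n)=3
Compute log_b(a) = log_2(1) = 0.
f(n) = 3 = Θ(1). Case 2: M(n) = Θ(log n).

Case 2: M(n) = Θ(log n)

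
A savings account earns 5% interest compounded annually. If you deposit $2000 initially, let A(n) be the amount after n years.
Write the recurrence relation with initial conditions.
Each year the balance grows by 5%, i.e. is multiplied by 1 + 5/100 = 1.05, so A(n) = 1.05 × A(n-1). The initial deposit gives A(0) = 2000.
Unrolling gives the closed form A(n) = 2000 × (1.05)ⁿ.

A(n) = 1.05 × A(n-1), A(0) = 2000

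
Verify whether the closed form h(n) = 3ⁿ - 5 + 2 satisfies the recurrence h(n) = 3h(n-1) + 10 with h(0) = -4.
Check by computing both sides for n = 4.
From the recurrence with h(0) = -4:
  h(0) = -4, h(1) = -2, h(2) = 4, h(3) = 22, h(4) = 76
  so the recurrence gives h(4) = 76.
From the proposed closed form h(n) = 3ⁿ - 5 + 2:
  h(4) = 78.
The recurrence gives 76 but the closed form gives 78, so the closed form does not satisfy the recurrence.

No, the closed form is incorrect.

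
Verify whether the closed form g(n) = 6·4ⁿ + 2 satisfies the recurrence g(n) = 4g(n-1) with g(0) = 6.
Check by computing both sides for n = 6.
From the recurrence with g(0) = 6:
  g(0) = 6, g(1) = 24, g(2) = 96, g(3) = 384, g(4) = 1536, g(5) = 6144, g(6) = 24576
  so the recurrence gives g(6) = 24576.
From the proposed closed form g(n) = 6·4ⁿ + 2:
  g(6) = 24578.
The recurrence gives 24576 but the closed form gives 24578, so the closed form does not satisfy the recurrence.

No, the closed form is incorrect.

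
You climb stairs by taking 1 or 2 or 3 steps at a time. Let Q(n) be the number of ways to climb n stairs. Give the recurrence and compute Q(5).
Condition on the size of the last step (1 to 3): before it there were n-1, …, n-3 stairs climbed, and these cases are disjoint, so Q(n) = Q(n-1) + Q(n-2) + Q(n-3) (order-3 linear recurrence).
Initial conditions by direct count (compositions of i into parts ≤ 3): Q(1) = 1; Q(2) = 2; Q(3) = 4.
Iterating the recurrence: Q(4) = 7, Q(5) = 13.

Q(n) = Q(n-1) + Q(n-2) + Q(n-3), Q(1) = 1, Q(2) = 2, Q(3) = 4; Q(5) = 13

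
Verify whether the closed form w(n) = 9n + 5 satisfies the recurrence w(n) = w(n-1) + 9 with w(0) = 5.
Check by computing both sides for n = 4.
From the recurrence with w(0) = 5:
  w(0) = 5, w(1) = 14, w(2) = 23, w(3) = 32, w(4) = 41
  so the recurrence gives w(4) = 41.
From the proposed closed form w(n) = 9n + 5:
  w(4) = 41.
Both sides give 41 at n = 4, and the initial condition(s) match, so the closed form is consistent.

Yes, the closed form is correct.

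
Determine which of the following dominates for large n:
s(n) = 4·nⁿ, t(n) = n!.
Comparing growth rates:
Growth-rate hierarchy: log n ≺ any polynomial ≺ any exponential cⁿ (c>1) ≺ n! ≺ nⁿ.
super-exponential nⁿ dominates factorial asymptotically.

s(n) grows faster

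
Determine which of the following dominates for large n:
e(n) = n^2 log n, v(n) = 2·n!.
Comparing growth rates:
Growth-rate hierarchy: log n ≺ any polynomial ≺ any exponential cⁿ (c>1) ≺ n! ≺ nⁿ.
factorial dominates polynomial degree 2 (with log factor) asymptotically.

v(n) grows faster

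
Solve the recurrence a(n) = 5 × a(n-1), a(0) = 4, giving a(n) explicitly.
Recurrence: a(n) = 5 × a(n-1), initial: a(0) = 4.
Each term is 5 times the previous, so this is geometric with ratio 5. After n steps: a(n) = a(0)·5ⁿ = 4·5ⁿ.

a(n) = 4·5ⁿ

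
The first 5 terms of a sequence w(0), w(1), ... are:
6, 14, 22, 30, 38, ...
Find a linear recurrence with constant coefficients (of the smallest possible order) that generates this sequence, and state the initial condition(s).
Look for the lowest-order linear relation among consecutive terms.
Observation: consecutive differences are constant (= 8).
Check at n=2: 1·14 + 8 = 22. ✓

w(n) = w(n-1) + 8, w(0) = 6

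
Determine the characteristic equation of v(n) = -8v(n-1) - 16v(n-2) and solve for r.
Substitute v(n) = rⁿ and divide through by rⁿ⁻²: r² + 8r + 16 = 0
Factor: (r + 4)² = 0, so r = -4 (double root).
General solution: v(n) = (A + Bn)·(-4)ⁿ

Characteristic: r² + 8r + 16 = 0, Roots: r = -4 (double root)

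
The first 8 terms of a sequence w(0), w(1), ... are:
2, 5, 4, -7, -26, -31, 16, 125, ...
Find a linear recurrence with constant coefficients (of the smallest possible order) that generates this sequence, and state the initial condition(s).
Look for the lowest-order linear relation among consecutive terms.
Observation: w(n) - 2·w(n-1) - (-3)·w(n-2) = 0 holds for the shown terms, and no order-1 relation w(n) = α·w(n-1) + β fits.
Check at n=3: 2·4 + (-3)·5 = -7. ✓

w(n) = 2w(n-1) - 3w(n-2), w(0) = 2, w(1) = 5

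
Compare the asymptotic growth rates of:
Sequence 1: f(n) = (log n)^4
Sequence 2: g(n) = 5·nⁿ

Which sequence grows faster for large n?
Comparing growth rates:
Growth-rate hierarchy: log n ≺ any polynomial ≺ any exponential cⁿ (c>1) ≺ n! ≺ nⁿ.
super-exponential nⁿ dominates polylogarithmic (log n)^4 asymptotically.

g(n) grows faster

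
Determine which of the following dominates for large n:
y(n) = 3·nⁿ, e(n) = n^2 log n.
Comparing growth rates:
Growth-rate hierarchy: log n ≺ any polynomial ≺ any exponential cⁿ (c>1) ≺ n! ≺ nⁿ.
super-exponential nⁿ dominates polynomial degree 2 (with log factor) asymptotically.

y(n) grows faster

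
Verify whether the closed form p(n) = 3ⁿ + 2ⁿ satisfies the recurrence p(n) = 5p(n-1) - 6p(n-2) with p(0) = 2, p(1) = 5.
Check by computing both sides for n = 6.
From the recurrence with p(0) = 2, p(1) = 5:
  p(0) = 2, p(1) = 5, p(2) = 13, p(3) = 35, p(4) = 97, p(5) = 275, p(6) = 793
  so the recurrence gives p(6) = 793.
From the proposed closed form p(n) = 3ⁿ + 2ⁿ:
  p(6) = 793.
Both sides give 793 at n = 6, and the initial condition(s) match, so the closed form is consistent.

Yes, the closed form is correct.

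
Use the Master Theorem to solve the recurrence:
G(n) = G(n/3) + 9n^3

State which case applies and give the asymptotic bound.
Master Theorem template: G(n) = a·G(n/b) + f(n).
Here: a=1, b=3, f(n)=9n^3
Compute log_b(a) = log_3(1) = 0.
f(n) = 9n^3 = Ω(n^(0+ε)) with ε = 3, and the regularity condition holds (a·f(n/b) = (a/b^3)·f(n) with a/b^3 = 3^-3 < 1). Case 3: G(n) = Θ(f(n)) = Θ(n^3).

Case 3: G(n) = Θ(n^3)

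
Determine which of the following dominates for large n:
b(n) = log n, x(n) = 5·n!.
Comparing growth rates:
Growth-rate hierarchy: log n ≺ any polynomial ≺ any exponential cⁿ (c>1) ≺ n! ≺ nⁿ.
factorial dominates logarithmic asymptotically.

x(n) grows faster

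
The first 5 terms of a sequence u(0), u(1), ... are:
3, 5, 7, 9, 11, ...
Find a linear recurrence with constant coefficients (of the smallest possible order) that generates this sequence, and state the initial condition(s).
Look for the lowest-order linear relation among consecutive terms.
Observation: consecutive differences are constant (= 2).
Check at n=2: 1·5 + 2 = 7. ✓

u(n) = u(n-1) + 2, u(0) = 3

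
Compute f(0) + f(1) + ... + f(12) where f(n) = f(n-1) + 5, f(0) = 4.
Computing the sequence terms: 4, 9, 14, 19, 24, 29, 34, 39, 44, 49, 54, 59, 64
Adding these values together:

442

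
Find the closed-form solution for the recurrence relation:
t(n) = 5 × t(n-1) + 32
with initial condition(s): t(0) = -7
Recurrence: t(n) = 5 × t(n-1) + 32, initial: t(0) = -7.
Try t(n) = A·5ⁿ + C. Substituting: A·5ⁿ + C = 5(A·5ⁿ⁻¹ + C) + 32 = A·5ⁿ + 5C + 32, so C = 5C + 32, giving C = -8. Then t(0) = A - 8 = -7 gives A = 1.

t(n) = 5ⁿ - 8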